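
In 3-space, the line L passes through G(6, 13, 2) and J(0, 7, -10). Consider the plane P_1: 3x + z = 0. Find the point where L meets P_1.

(2, 9, -6)

A direction vector for L is J − G = (-6, -6, -12).
Substitute r = (6, 13, 2) + t(-6, -6, -12) into the plane: 20 + (-30)t = 0, so t = 2/3.
Intersection: (6, 13, 2) + (2/3)·(-6, -6, -12) = (2, 9, -6).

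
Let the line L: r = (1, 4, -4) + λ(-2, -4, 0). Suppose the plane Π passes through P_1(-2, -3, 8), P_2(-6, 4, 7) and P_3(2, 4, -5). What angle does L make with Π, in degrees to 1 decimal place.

P_1P_2 = (-4, 7, -1), P_1P_3 = (4, 7, -13); a normal to Π is P_1P_2 × P_1P_3 = (-84, -56, -56).
Using P_1: Π has equation -84x - 56y - 56z = -112.
sin θ = |n·v| / (|n||v|) = |392| / (√13328 · √20) = 0.75926.
θ ≈ 49.4°.

49.4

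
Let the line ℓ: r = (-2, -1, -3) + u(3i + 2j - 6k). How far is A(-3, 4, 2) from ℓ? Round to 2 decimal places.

6.34

Taking (-2, -1, -3) on ℓ with direction v = (3, 2, -6): w = A − (-2, -1, -3) = (-1, 5, 5), and w × v = (-40, 9, -17).
Distance = |w × v| / |v| = √1970 / √49 ≈ 6.34.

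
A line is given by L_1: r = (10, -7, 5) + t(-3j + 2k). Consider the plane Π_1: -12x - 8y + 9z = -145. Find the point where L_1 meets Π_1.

Substitute r = (10, -7, 5) + t(0, -3, 2) into the plane: -19 + 42t = -145, so t = -3.
Intersection: (10, -7, 5) + (-3)·(0, -3, 2) = (10, 2, -1).

(10, 2, -1)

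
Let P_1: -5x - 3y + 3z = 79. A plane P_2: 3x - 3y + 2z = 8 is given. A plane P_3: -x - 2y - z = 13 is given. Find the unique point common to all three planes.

(-8, -6, 7)

Solving the 3×3 linear system -5x - 3y + 3z = 79, 3x - 3y + 2z = 8, -x - 2y - z = 13 (e.g. by elimination or Cramer's rule, determinant = -65) gives (-8, -6, 7).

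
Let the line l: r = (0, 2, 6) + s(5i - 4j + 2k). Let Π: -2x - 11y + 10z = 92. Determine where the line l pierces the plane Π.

Substitute r = (0, 2, 6) + t(5, -4, 2) into the plane: 38 + 54t = 92, so t = 1.
Intersection: (0, 2, 6) + 1·(5, -4, 2) = (5, -2, 8).

(5, -2, 8)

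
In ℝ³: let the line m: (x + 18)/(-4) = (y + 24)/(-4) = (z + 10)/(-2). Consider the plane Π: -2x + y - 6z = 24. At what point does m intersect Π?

(-6, -12, -4)

m has direction (-4, -4, -2) through (-18, -24, -10).
Substitute r = (-18, -24, -10) + t(-4, -4, -2) into the plane: 72 + 16t = 24, so t = -3.
Intersection: (-18, -24, -10) + (-3)·(-4, -4, -2) = (-6, -12, -4).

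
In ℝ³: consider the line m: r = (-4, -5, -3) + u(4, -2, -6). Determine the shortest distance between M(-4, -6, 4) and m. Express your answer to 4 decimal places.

Taking (-4, -5, -3) on m with direction v = (4, -2, -6): w = M − (-4, -5, -3) = (0, -1, 7), and w × v = (20, 28, 4).
Distance = |w × v| / |v| = √1200 / √56 ≈ 4.6291.

4.6291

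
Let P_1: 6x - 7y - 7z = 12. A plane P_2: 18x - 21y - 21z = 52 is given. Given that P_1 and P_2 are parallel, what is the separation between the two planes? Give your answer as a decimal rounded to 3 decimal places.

Rescale P_2 by 1/3: 6x - 7y - 7z = 52/3. Then distance = |12 − (52/3)| / √134 ≈ 0.461.

0.461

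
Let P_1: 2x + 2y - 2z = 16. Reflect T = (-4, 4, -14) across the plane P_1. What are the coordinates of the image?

(-8, 0, -10)

λ = (n·T − d)/|n|² = (28 − 16)/12 = 1.
Reflection = T − 2λn = (-4, 4, -14) − 2·(2, 2, -2) = (-8, 0, -10).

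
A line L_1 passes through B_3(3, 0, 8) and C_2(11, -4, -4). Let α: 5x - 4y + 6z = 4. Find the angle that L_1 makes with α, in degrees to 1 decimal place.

A direction vector for L_1 is C_2 − B_3 = (8, -4, -12).
sin θ = |n·v| / (|n||v|) = |-16| / (√77 · √224) = 0.12183.
θ ≈ 7.0°.

7.0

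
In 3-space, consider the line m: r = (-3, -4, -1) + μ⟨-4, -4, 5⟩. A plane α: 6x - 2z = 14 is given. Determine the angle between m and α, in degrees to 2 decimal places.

sin θ = |n·v| / (|n||v|) = |-34| / (√40 · √57) = 0.71205.
θ ≈ 45.40°.

45.40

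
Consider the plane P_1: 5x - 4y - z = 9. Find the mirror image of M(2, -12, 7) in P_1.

λ = (n·M − d)/|n|² = (51 − 9)/42 = 1.
Reflection = M − 2λn = (2, -12, 7) − 2·(5, -4, -1) = (-8, -4, 9).

(-8, -4, 9)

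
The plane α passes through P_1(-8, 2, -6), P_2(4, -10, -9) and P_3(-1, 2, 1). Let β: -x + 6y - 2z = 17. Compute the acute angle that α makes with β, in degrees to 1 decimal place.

45.3

P_1P_2 = (12, -12, -3), P_1P_3 = (7, 0, 7); a normal to α is P_1P_2 × P_1P_3 = (-84, -105, 84).
Using P_1: α has equation -84x - 105y + 84z = -42.
cos θ = |n₁·n₂| / (|n₁||n₂|) = |-714| / (√25137 · √41).
θ = arccos(0.70331) ≈ 45.3°.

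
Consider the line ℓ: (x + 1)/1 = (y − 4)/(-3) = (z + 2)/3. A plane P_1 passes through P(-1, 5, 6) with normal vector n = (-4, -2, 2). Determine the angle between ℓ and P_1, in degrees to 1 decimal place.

22.0

ℓ has direction (1, -3, 3) through (-1, 4, -2).
P_1: n·r = n·P gives -4x - 2y + 2z = 6.
sin θ = |n·v| / (|n||v|) = |8| / (√24 · √19) = 0.37463.
θ ≈ 22.0°.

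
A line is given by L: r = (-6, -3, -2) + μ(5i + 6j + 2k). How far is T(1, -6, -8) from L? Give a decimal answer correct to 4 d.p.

9.6755

Taking (-6, -3, -2) on L with direction v = (5, 6, 2): w = T − (-6, -3, -2) = (7, -3, -6), and w × v = (30, -44, 57).
Distance = |w × v| / |v| = √6085 / √65 ≈ 9.6755.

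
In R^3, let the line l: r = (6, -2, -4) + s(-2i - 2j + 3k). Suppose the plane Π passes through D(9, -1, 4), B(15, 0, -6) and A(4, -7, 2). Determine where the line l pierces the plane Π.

DB = (6, 1, -10), DA = (-5, -6, -2); a normal to Π is DB × DA = (-62, 62, -31).
Using D: Π has equation -62x + 62y - 31z = -744.
Substitute r = (6, -2, -4) + t(-2, -2, 3) into the plane: -372 + (-93)t = -744, so t = 4.
Intersection: (6, -2, -4) + 4·(-2, -2, 3) = (-2, -10, 8).

(-2, -10, 8)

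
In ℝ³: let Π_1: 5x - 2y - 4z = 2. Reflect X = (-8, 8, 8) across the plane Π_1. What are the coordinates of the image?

λ = (n·X − d)/|n|² = (-88 − 2)/45 = -2.
Reflection = X − 2λn = (-8, 8, 8) − (-4)·(5, -2, -4) = (12, 0, -8).

(12, 0, -8)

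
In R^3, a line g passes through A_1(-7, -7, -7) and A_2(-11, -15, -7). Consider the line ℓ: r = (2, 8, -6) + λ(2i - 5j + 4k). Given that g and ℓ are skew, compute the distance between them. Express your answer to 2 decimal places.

A direction vector for g is A_2 − A_1 = (-4, -8, 0).
Common perpendicular direction n = (-4, -8, 0) × (2, -5, 4) = (-32, 16, 36).
With w = (2, 8, -6) − (-7, -7, -7) = (9, 15, 1), w · n = -12.
Distance = |w · n| / |n| = |-12| / √2576 ≈ 0.24.

0.24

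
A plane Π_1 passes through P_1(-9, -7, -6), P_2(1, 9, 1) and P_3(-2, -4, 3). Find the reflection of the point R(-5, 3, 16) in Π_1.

(13, -3, 4)

P_1P_2 = (10, 16, 7), P_1P_3 = (7, 3, 9); a normal to Π_1 is P_1P_2 × P_1P_3 = (123, -41, -82).
Using P_1: Π_1 has equation 123x - 41y - 82z = -328.
λ = (n·R − d)/|n|² = (-2050 − (-328))/23534 = -3/41.
Reflection = R − 2λn = (-5, 3, 16) − (-6/41)·(123, -41, -82) = (13, -3, 4).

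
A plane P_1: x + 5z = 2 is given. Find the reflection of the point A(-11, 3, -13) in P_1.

λ = (n·A − d)/|n|² = (-76 − 2)/26 = -3.
Reflection = A − 2λn = (-11, 3, -13) − (-6)·(1, 0, 5) = (-5, 3, 17).

(-5, 3, 17)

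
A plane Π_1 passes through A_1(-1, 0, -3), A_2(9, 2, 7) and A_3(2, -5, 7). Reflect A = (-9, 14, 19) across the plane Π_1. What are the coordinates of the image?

(21, -16, -5)

A_1A_2 = (10, 2, 10), A_1A_3 = (3, -5, 10); a normal to Π_1 is A_1A_2 × A_1A_3 = (70, -70, -56).
Using A_1: Π_1 has equation 70x - 70y - 56z = 98.
λ = (n·A − d)/|n|² = (-2674 − 98)/12936 = -3/14.
Reflection = A − 2λn = (-9, 14, 19) − (-3/7)·(70, -70, -56) = (21, -16, -5).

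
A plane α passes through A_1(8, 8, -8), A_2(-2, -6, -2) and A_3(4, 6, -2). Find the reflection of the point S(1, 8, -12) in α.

(13, 2, -6)

A_1A_2 = (-10, -14, 6), A_1A_3 = (-4, -2, 6); a normal to α is A_1A_2 × A_1A_3 = (-72, 36, -36).
Using A_1: α has equation -72x + 36y - 36z = 0.
λ = (n·S − d)/|n|² = (648 − 0)/7776 = 1/12.
Reflection = S − 2λn = (1, 8, -12) − (1/6)·(-72, 36, -36) = (13, 2, -6).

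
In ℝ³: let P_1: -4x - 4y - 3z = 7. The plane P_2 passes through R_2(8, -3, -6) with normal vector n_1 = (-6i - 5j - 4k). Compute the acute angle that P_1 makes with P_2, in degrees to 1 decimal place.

P_2: n_1·r = n_1·R_2 gives -6x - 5y - 4z = -9.
cos θ = |n₁·n₂| / (|n₁||n₂|) = |56| / (√41 · √77).
θ = arccos(0.99667) ≈ 4.7°.

4.7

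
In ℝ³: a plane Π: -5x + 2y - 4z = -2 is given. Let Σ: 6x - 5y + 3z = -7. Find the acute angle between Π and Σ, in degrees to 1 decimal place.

22.1

cos θ = |n₁·n₂| / (|n₁||n₂|) = |-52| / (√45 · √70).
θ = arccos(0.92651) ≈ 22.1°.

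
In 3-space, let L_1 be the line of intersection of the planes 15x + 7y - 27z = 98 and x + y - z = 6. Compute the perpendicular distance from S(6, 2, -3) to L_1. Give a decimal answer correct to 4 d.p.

Direction of L_1: (15, 7, -27) × (1, 1, -1) = (20, -12, 8).
A point on L_1: solving the two plane equations with x = 7 gives (7, -1, 0).
Taking (7, -1, 0) on L_1 with direction v = (20, -12, 8): w = S − (7, -1, 0) = (-1, 3, -3), and w × v = (-12, -52, -48).
Distance = |w × v| / |v| = √5152 / √608 ≈ 2.9110.

2.9110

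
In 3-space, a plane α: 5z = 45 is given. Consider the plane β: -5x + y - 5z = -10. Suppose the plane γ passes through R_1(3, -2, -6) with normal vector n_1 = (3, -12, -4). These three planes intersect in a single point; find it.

γ: n_1·r = n_1·R_1 gives 3x - 12y - 4z = 57.
Solving the 3×3 linear system 5z = 45, -5x + y - 5z = -10, 3x - 12y - 4z = 57 (e.g. by elimination or Cramer's rule, determinant = 285) gives (-9, -10, 9).

(-9, -10, 9)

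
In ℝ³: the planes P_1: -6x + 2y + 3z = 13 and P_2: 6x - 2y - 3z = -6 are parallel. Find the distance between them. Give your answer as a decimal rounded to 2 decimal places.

Rescale P_2 by 1/(-1): -6x + 2y + 3z = 6. Then distance = |13 − 6| / √49 ≈ 1.00.

1.00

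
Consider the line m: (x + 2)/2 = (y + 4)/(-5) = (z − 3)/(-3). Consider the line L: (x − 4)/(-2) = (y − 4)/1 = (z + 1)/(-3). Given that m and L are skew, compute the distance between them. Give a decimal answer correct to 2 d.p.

10.23

m has direction (2, -5, -3) through (-2, -4, 3).
L has direction (-2, 1, -3) through (4, 4, -1).
Common perpendicular direction n = (2, -5, -3) × (-2, 1, -3) = (18, 12, -8).
With w = (4, 4, -1) − (-2, -4, 3) = (6, 8, -4), w · n = 236.
Distance = |w · n| / |n| = |236| / √532 ≈ 10.23.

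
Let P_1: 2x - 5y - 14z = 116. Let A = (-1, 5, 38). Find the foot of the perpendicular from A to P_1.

(5, -10, -4)

Foot = A − λn with λ = (n·A − d)/|n|² = (-559 − 116)/225 = -3.
Foot = (-1, 5, 38) − (-3)·(2, -5, -14) = (5, -10, -4).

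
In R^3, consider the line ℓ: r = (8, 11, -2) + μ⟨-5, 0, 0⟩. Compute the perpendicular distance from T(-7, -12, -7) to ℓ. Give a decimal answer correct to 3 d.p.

Taking (8, 11, -2) on ℓ with direction v = (-5, 0, 0): w = T − (8, 11, -2) = (-15, -23, -5), and w × v = (0, 25, -115).
Distance = |w × v| / |v| = √13850 / √25 ≈ 23.537.

23.537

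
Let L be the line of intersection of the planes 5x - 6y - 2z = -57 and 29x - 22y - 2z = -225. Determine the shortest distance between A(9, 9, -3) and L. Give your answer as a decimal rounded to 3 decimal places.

Direction of L: (5, -6, -2) × (29, -22, -2) = (-32, -48, 64).
A point on L: solving the two plane equations with x = -1 gives (-1, 9, -1).
Taking (-1, 9, -1) on L with direction v = (-32, -48, 64): w = A − (-1, 9, -1) = (10, 0, -2), and w × v = (-96, -576, -480).
Distance = |w × v| / |v| = √571392 / √7424 ≈ 8.773.

8.773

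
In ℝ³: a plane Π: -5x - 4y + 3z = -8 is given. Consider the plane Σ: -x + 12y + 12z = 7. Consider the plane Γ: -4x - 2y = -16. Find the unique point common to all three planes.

Solving the 3×3 linear system -5x - 4y + 3z = -8, -x + 12y + 12z = 7, -4x - 2y = -16 (e.g. by elimination or Cramer's rule, determinant = 222) gives (5, -2, 3).

(5, -2, 3)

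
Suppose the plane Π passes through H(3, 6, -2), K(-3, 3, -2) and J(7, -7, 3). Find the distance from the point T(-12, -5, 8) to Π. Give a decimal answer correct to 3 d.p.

HK = (-6, -3, 0), HJ = (4, -13, 5); a normal to Π is HK × HJ = (-15, 30, 90).
Using H: Π has equation -15x + 30y + 90z = -45.
n·T − d = (-15)·(-12) + (30)·(-5) + (90)·(8) − (-45) = 795; |n| = √9225.
Distance = |795| / √9225 = 795/√9225 ≈ 8.277.

8.277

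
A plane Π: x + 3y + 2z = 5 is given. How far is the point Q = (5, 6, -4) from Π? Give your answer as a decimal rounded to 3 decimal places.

n·Q − d = (1)·(5) + (3)·(6) + (2)·(-4) − 5 = 10; |n| = √14.
Distance = |10| / √14 = 10/√14 ≈ 2.673.

2.673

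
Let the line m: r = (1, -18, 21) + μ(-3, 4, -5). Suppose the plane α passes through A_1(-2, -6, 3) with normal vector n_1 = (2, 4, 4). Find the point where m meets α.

α: n_1·r = n_1·A_1 gives 2x + 4y + 4z = -16.
Substitute r = (1, -18, 21) + t(-3, 4, -5) into the plane: 14 + (-10)t = -16, so t = 3.
Intersection: (1, -18, 21) + 3·(-3, 4, -5) = (-8, -6, 6).

(-8, -6, 6)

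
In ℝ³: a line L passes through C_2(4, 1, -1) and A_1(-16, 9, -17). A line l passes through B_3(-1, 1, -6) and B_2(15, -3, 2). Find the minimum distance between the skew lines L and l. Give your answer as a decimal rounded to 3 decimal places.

2.236

A direction vector for L is A_1 − C_2 = (-20, 8, -16).
A direction vector for l is B_2 − B_3 = (16, -4, 8).
Common perpendicular direction n = (-20, 8, -16) × (16, -4, 8) = (0, -96, -48).
With w = (-1, 1, -6) − (4, 1, -1) = (-5, 0, -5), w · n = 240.
Distance = |w · n| / |n| = |240| / √11520 ≈ 2.236.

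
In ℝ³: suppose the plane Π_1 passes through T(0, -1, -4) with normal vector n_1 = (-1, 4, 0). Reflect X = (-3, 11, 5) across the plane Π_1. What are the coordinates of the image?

Π_1: n_1·r = n_1·T gives -x + 4y = -4.
λ = (n·X − d)/|n|² = (47 − (-4))/17 = 3.
Reflection = X − 2λn = (-3, 11, 5) − 6·(-1, 4, 0) = (3, -13, 5).

(3, -13, 5)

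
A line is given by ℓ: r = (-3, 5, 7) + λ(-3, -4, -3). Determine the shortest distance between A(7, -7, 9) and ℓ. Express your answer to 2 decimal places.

Taking (-3, 5, 7) on ℓ with direction v = (-3, -4, -3): w = A − (-3, 5, 7) = (10, -12, 2), and w × v = (44, 24, -76).
Distance = |w × v| / |v| = √8288 / √34 ≈ 15.61.

15.61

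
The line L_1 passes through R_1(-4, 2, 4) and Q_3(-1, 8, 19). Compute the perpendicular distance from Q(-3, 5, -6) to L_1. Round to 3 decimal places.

A direction vector for L_1 is Q_3 − R_1 = (3, 6, 15).
Taking (-4, 2, 4) on L_1 with direction v = (3, 6, 15): w = Q − (-4, 2, 4) = (1, 3, -10), and w × v = (105, -45, -3).
Distance = |w × v| / |v| = √13059 / √270 ≈ 6.955.

6.955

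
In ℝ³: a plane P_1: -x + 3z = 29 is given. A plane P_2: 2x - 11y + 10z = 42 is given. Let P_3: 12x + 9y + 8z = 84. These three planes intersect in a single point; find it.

(-2, 4, 9)

Solving the 3×3 linear system -x + 3z = 29, 2x - 11y + 10z = 42, 12x + 9y + 8z = 84 (e.g. by elimination or Cramer's rule, determinant = 628) gives (-2, 4, 9).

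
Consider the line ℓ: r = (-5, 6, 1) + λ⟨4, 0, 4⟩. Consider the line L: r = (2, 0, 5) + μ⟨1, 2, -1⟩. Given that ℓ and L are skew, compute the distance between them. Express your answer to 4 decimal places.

Common perpendicular direction n = (4, 0, 4) × (1, 2, -1) = (-8, 8, 8).
With w = (2, 0, 5) − (-5, 6, 1) = (7, -6, 4), w · n = -72.
Distance = |w · n| / |n| = |-72| / √192 ≈ 5.1962.

5.1962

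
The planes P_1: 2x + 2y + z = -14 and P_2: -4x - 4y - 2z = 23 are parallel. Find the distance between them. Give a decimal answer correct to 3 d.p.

Rescale P_2 by 1/(-2): 2x + 2y + z = -23/2. Then distance = |-14 − (-23/2)| / √9 ≈ 0.833.

0.833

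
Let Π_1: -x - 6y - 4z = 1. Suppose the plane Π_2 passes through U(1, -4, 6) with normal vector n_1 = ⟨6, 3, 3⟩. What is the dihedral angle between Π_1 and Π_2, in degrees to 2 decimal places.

47.71

Π_2: n_1·r = n_1·U gives 6x + 3y + 3z = 12.
cos θ = |n₁·n₂| / (|n₁||n₂|) = |-36| / (√53 · √54).
θ = arccos(0.67293) ≈ 47.71°.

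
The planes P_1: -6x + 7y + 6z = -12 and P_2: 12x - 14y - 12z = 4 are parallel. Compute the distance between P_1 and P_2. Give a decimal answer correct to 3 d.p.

0.909

Rescale P_2 by 1/(-2): -6x + 7y + 6z = -2. Then distance = |-12 − (-2)| / √121 ≈ 0.909.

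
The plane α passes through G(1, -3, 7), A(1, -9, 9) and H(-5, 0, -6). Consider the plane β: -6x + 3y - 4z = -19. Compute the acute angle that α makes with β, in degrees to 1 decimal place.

GA = (0, -6, 2), GH = (-6, 3, -13); a normal to α is GA × GH = (72, -12, -36).
Using G: α has equation 72x - 12y - 36z = -144.
cos θ = |n₁·n₂| / (|n₁||n₂|) = |-324| / (√6624 · √61).
θ = arccos(0.50971) ≈ 59.4°.

59.4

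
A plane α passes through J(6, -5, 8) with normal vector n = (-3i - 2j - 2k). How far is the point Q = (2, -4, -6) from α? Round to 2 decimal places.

α: n·r = n·J gives -3x - 2y - 2z = -24.
n·Q − d = (-3)·(2) + (-2)·(-4) + (-2)·(-6) − (-24) = 38; |n| = √17.
Distance = |38| / √17 = 38/√17 ≈ 9.22.

9.22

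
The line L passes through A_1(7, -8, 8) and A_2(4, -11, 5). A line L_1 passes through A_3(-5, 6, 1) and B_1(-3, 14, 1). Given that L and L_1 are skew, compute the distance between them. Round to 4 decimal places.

8.0408

A direction vector for L is A_2 − A_1 = (-3, -3, -3).
A direction vector for L_1 is B_1 − A_3 = (2, 8, 0).
Common perpendicular direction n = (-3, -3, -3) × (2, 8, 0) = (24, -6, -18).
With w = (-5, 6, 1) − (7, -8, 8) = (-12, 14, -7), w · n = -246.
Distance = |w · n| / |n| = |-246| / √936 ≈ 8.0408.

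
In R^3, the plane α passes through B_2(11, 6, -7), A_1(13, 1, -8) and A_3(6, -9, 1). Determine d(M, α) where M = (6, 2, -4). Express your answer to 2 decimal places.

1.96

B_2A_1 = (2, -5, -1), B_2A_3 = (-5, -15, 8); a normal to α is B_2A_1 × B_2A_3 = (-55, -11, -55).
Using B_2: α has equation -55x - 11y - 55z = -286.
n·M − d = (-55)·(6) + (-11)·(2) + (-55)·(-4) − (-286) = 154; |n| = √6171.
Distance = |154| / √6171 = 154/√6171 ≈ 1.96.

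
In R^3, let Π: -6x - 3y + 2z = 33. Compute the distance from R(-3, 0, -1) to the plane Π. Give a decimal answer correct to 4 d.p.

n·R − d = (-6)·(-3) + (-3)·(0) + (2)·(-1) − 33 = -17; |n| = √49.
Distance = |-17| / √49 = 17/√49 ≈ 2.4286.

2.4286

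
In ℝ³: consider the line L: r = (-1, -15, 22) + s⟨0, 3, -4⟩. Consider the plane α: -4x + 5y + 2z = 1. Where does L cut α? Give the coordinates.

(-1, -3, 6)

Substitute r = (-1, -15, 22) + t(0, 3, -4) into the plane: -27 + 7t = 1, so t = 4.
Intersection: (-1, -15, 22) + 4·(0, 3, -4) = (-1, -3, 6).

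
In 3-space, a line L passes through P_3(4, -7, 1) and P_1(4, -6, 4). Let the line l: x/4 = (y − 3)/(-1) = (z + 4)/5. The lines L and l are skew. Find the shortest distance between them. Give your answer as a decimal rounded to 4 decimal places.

7.2161

A direction vector for L is P_1 − P_3 = (0, 1, 3).
l has direction (4, -1, 5) through (0, 3, -4).
Common perpendicular direction n = (0, 1, 3) × (4, -1, 5) = (8, 12, -4).
With w = (0, 3, -4) − (4, -7, 1) = (-4, 10, -5), w · n = 108.
Distance = |w · n| / |n| = |108| / √224 ≈ 7.2161.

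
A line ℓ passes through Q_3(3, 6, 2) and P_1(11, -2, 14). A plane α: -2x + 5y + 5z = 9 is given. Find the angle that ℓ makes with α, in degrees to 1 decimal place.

1.9

A direction vector for ℓ is P_1 − Q_3 = (8, -8, 12).
sin θ = |n·v| / (|n||v|) = |4| / (√54 · √272) = 0.03300.
θ ≈ 1.9°.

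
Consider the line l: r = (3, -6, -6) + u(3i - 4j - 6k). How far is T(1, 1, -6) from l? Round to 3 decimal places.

5.835

Taking (3, -6, -6) on l with direction v = (3, -4, -6): w = T − (3, -6, -6) = (-2, 7, 0), and w × v = (-42, -12, -13).
Distance = |w × v| / |v| = √2077 / √61 ≈ 5.835.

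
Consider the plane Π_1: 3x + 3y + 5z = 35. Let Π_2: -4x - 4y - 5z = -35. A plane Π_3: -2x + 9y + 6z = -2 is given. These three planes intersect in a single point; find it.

(4, -4, 7)

Solving the 3×3 linear system 3x + 3y + 5z = 35, -4x - 4y - 5z = -35, -2x + 9y + 6z = -2 (e.g. by elimination or Cramer's rule, determinant = -55) gives (4, -4, 7).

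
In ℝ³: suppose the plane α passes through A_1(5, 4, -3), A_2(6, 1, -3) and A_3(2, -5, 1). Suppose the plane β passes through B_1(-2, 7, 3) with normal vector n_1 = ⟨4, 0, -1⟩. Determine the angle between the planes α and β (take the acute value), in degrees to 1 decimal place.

A_1A_2 = (1, -3, 0), A_1A_3 = (-3, -9, 4); a normal to α is A_1A_2 × A_1A_3 = (-12, -4, -18).
Using A_1: α has equation -12x - 4y - 18z = -22.
β: n_1·r = n_1·B_1 gives 4x - z = -11.
cos θ = |n₁·n₂| / (|n₁||n₂|) = |-30| / (√484 · √17).
θ = arccos(0.33073) ≈ 70.7°.

70.7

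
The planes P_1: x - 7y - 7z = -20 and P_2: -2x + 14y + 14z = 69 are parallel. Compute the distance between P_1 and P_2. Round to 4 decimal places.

1.4573

Rescale P_2 by 1/(-2): x - 7y - 7z = -69/2. Then distance = |-20 − (-69/2)| / √99 ≈ 1.4573.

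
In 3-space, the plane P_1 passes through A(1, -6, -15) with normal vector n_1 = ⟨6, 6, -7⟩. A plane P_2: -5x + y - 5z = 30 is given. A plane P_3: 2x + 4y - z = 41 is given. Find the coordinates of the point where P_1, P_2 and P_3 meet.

(-1, 10, -3)

P_1: n_1·r = n_1·A gives 6x + 6y - 7z = 75.
Solving the 3×3 linear system 6x + 6y - 7z = 75, -5x + y - 5z = 30, 2x + 4y - z = 41 (e.g. by elimination or Cramer's rule, determinant = 178) gives (-1, 10, -3).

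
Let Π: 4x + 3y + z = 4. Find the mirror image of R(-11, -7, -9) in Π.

(13, 11, -3)

λ = (n·R − d)/|n|² = (-74 − 4)/26 = -3.
Reflection = R − 2λn = (-11, -7, -9) − (-6)·(4, 3, 1) = (13, 11, -3).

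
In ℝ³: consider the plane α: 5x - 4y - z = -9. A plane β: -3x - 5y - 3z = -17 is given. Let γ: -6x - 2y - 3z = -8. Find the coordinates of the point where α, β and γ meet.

Solving the 3×3 linear system 5x - 4y - z = -9, -3x - 5y - 3z = -17, -6x - 2y - 3z = -8 (e.g. by elimination or Cramer's rule, determinant = 33) gives (1, 4, -2).

(1, 4, -2)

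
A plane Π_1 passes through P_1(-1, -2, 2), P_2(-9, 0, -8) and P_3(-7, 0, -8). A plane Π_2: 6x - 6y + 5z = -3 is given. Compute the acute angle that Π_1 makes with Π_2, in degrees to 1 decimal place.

P_1P_2 = (-8, 2, -10), P_1P_3 = (-6, 2, -10); a normal to Π_1 is P_1P_2 × P_1P_3 = (0, -20, -4).
Using P_1: Π_1 has equation -20y - 4z = 32.
cos θ = |n₁·n₂| / (|n₁||n₂|) = |100| / (√416 · √97).
θ = arccos(0.49781) ≈ 60.1°.

60.1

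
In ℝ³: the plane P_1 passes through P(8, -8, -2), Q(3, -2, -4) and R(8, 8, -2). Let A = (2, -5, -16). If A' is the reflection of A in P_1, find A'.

(-6, -5, 4)

PQ = (-5, 6, -2), PR = (0, 16, 0); a normal to P_1 is PQ × PR = (32, 0, -80).
Using P: P_1 has equation 32x - 80z = 416.
λ = (n·A − d)/|n|² = (1344 − 416)/7424 = 1/8.
Reflection = A − 2λn = (2, -5, -16) − (1/4)·(32, 0, -80) = (-6, -5, 4).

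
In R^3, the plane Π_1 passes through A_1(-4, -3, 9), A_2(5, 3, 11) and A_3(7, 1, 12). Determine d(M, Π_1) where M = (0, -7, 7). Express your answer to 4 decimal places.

A_1A_2 = (9, 6, 2), A_1A_3 = (11, 4, 3); a normal to Π_1 is A_1A_2 × A_1A_3 = (10, -5, -30).
Using A_1: Π_1 has equation 10x - 5y - 30z = -295.
n·M − d = (10)·(0) + (-5)·(-7) + (-30)·(7) − (-295) = 120; |n| = √1025.
Distance = |120| / √1025 = 120/√1025 ≈ 3.7482.

3.7482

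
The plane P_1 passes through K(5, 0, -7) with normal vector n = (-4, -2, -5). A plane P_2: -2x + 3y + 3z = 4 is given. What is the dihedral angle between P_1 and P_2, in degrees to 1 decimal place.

P_1: n·r = n·K gives -4x - 2y - 5z = 15.
cos θ = |n₁·n₂| / (|n₁||n₂|) = |-13| / (√45 · √22).
θ = arccos(0.41317) ≈ 65.6°.

65.6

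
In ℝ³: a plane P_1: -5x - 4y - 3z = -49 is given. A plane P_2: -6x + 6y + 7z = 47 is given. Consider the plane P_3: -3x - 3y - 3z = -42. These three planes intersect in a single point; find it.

Solving the 3×3 linear system -5x - 4y - 3z = -49, -6x + 6y + 7z = 47, -3x - 3y - 3z = -42 (e.g. by elimination or Cramer's rule, determinant = 33) gives (4, -1, 11).

(4, -1, 11)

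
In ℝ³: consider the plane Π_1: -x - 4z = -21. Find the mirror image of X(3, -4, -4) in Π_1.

(7, -4, 12)

λ = (n·X − d)/|n|² = (13 − (-21))/17 = 2.
Reflection = X − 2λn = (3, -4, -4) − 4·(-1, 0, -4) = (7, -4, 12).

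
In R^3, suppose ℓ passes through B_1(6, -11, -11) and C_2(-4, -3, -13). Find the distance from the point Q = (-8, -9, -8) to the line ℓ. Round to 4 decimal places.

8.6644

A direction vector for ℓ is C_2 − B_1 = (-10, 8, -2).
Taking (6, -11, -11) on ℓ with direction v = (-10, 8, -2): w = Q − (6, -11, -11) = (-14, 2, 3), and w × v = (-28, -58, -92).
Distance = |w × v| / |v| = √12612 / √168 ≈ 8.6644.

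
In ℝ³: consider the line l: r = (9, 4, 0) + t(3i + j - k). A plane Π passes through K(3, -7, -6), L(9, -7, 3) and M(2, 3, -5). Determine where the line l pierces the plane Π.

(6, 3, 1)

KL = (6, 0, 9), KM = (-1, 10, 1); a normal to Π is KL × KM = (-90, -15, 60).
Using K: Π has equation -90x - 15y + 60z = -525.
Substitute r = (9, 4, 0) + t(3, 1, -1) into the plane: -870 + (-345)t = -525, so t = -1.
Intersection: (9, 4, 0) + (-1)·(3, 1, -1) = (6, 3, 1).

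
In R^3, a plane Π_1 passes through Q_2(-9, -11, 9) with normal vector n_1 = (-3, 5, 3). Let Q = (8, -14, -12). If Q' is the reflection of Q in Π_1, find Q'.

Π_1: n_1·r = n_1·Q_2 gives -3x + 5y + 3z = -1.
λ = (n·Q − d)/|n|² = (-130 − (-1))/43 = -3.
Reflection = Q − 2λn = (8, -14, -12) − (-6)·(-3, 5, 3) = (-10, 16, 6).

(-10, 16, 6)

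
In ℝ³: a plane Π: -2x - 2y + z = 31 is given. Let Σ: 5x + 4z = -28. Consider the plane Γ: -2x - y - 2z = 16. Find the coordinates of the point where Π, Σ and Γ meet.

(-8, -6, 3)

Solving the 3×3 linear system -2x - 2y + z = 31, 5x + 4z = -28, -2x - y - 2z = 16 (e.g. by elimination or Cramer's rule, determinant = -17) gives (-8, -6, 3).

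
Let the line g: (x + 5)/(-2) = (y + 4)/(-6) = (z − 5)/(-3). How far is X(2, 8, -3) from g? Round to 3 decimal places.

g has direction (-2, -6, -3) through (-5, -4, 5).
Taking (-5, -4, 5) on g with direction v = (-2, -6, -3): w = X − (-5, -4, 5) = (7, 12, -8), and w × v = (-84, 37, -18).
Distance = |w × v| / |v| = √8749 / √49 ≈ 13.362.

13.362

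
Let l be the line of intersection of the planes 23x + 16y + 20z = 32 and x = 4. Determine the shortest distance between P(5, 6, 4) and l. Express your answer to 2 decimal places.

9.27

Direction of l: (23, 16, 20) × (1, 0, 0) = (0, 20, -16).
A point on l: solving the two plane equations with y = 0 gives (4, 0, -3).
Taking (4, 0, -3) on l with direction v = (0, 20, -16): w = P − (4, 0, -3) = (1, 6, 7), and w × v = (-236, 16, 20).
Distance = |w × v| / |v| = √56352 / √656 ≈ 9.27.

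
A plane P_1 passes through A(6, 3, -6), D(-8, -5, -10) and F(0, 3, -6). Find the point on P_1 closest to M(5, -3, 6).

AD = (-14, -8, -4), AF = (-6, 0, 0); a normal to P_1 is AD × AF = (0, 24, -48).
Using A: P_1 has equation 24y - 48z = 360.
Foot = M − λn with λ = (n·M − d)/|n|² = (-360 − 360)/2880 = -1/4.
Foot = (5, -3, 6) − (-1/4)·(0, 24, -48) = (5, 3, -6).

(5, 3, -6)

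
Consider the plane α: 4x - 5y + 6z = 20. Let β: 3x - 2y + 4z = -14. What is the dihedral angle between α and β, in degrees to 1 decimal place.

13.2

cos θ = |n₁·n₂| / (|n₁||n₂|) = |46| / (√77 · √29).
θ = arccos(0.97345) ≈ 13.2°.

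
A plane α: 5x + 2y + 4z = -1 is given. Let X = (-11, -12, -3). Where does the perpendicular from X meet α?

Foot = X − λn with λ = (n·X − d)/|n|² = (-91 − (-1))/45 = -2.
Foot = (-11, -12, -3) − (-2)·(5, 2, 4) = (-1, -8, 5).

(-1, -8, 5)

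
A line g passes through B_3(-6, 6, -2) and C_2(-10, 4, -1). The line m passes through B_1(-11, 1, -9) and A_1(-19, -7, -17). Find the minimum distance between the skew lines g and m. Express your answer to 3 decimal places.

A direction vector for g is C_2 − B_3 = (-4, -2, 1).
A direction vector for m is A_1 − B_1 = (-8, -8, -8).
Common perpendicular direction n = (-4, -2, 1) × (-8, -8, -8) = (24, -40, 16).
With w = (-11, 1, -9) − (-6, 6, -2) = (-5, -5, -7), w · n = -32.
Distance = |w · n| / |n| = |-32| / √2432 ≈ 0.649.

0.649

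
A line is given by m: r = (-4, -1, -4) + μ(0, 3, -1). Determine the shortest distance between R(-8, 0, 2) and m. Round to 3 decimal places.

7.218

Taking (-4, -1, -4) on m with direction v = (0, 3, -1): w = R − (-4, -1, -4) = (-4, 1, 6), and w × v = (-19, -4, -12).
Distance = |w × v| / |v| = √521 / √10 ≈ 7.218.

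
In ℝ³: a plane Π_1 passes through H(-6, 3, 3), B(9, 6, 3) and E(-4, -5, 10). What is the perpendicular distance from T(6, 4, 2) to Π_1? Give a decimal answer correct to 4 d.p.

1.6510

HB = (15, 3, 0), HE = (2, -8, 7); a normal to Π_1 is HB × HE = (21, -105, -126).
Using H: Π_1 has equation 21x - 105y - 126z = -819.
n·T − d = (21)·(6) + (-105)·(4) + (-126)·(2) − (-819) = 273; |n| = √27342.
Distance = |273| / √27342 = 273/√27342 ≈ 1.6510.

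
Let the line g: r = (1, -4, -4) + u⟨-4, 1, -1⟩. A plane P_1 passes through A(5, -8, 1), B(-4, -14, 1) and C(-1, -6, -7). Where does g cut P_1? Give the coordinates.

AB = (-9, -6, 0), AC = (-6, 2, -8); a normal to P_1 is AB × AC = (48, -72, -54).
Using A: P_1 has equation 48x - 72y - 54z = 762.
Substitute r = (1, -4, -4) + t(-4, 1, -1) into the plane: 552 + (-210)t = 762, so t = -1.
Intersection: (1, -4, -4) + (-1)·(-4, 1, -1) = (5, -5, -3).

(5, -5, -3)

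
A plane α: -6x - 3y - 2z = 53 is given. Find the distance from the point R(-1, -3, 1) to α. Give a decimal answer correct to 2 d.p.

n·R − d = (-6)·(-1) + (-3)·(-3) + (-2)·(1) − 53 = -40; |n| = √49.
Distance = |-40| / √49 = 40/√49 ≈ 5.71.

5.71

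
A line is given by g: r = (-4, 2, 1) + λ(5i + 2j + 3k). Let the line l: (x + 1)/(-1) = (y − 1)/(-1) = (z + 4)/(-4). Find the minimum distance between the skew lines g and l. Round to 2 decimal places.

0.95

l has direction (-1, -1, -4) through (-1, 1, -4).
Common perpendicular direction n = (5, 2, 3) × (-1, -1, -4) = (-5, 17, -3).
With w = (-1, 1, -4) − (-4, 2, 1) = (3, -1, -5), w · n = -17.
Distance = |w · n| / |n| = |-17| / √323 ≈ 0.95.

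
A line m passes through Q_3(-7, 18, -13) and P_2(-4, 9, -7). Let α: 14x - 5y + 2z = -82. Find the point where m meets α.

(-3, 6, -5)

A direction vector for m is P_2 − Q_3 = (3, -9, 6).
Substitute r = (-7, 18, -13) + t(3, -9, 6) into the plane: -214 + 99t = -82, so t = 4/3.
Intersection: (-7, 18, -13) + (4/3)·(3, -9, 6) = (-3, 6, -5).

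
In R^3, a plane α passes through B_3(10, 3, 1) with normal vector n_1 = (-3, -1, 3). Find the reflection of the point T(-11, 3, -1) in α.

α: n_1·r = n_1·B_3 gives -3x - y + 3z = -30.
λ = (n·T − d)/|n|² = (27 − (-30))/19 = 3.
Reflection = T − 2λn = (-11, 3, -1) − 6·(-3, -1, 3) = (7, 9, -19).

(7, 9, -19)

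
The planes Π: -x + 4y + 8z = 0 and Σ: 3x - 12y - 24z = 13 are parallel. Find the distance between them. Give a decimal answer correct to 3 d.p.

0.481

Rescale Σ by 1/(-3): -x + 4y + 8z = -13/3. Then distance = |0 − (-13/3)| / √81 ≈ 0.481.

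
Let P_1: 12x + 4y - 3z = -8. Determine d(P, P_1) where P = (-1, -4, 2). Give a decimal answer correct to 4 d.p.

2.0000

n·P − d = (12)·(-1) + (4)·(-4) + (-3)·(2) − (-8) = -26; |n| = √169.
Distance = |-26| / √169 = 26/√169 ≈ 2.0000.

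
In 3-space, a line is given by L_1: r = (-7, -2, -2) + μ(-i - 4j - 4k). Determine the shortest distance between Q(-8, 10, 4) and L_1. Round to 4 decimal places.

5.3144

Taking (-7, -2, -2) on L_1 with direction v = (-1, -4, -4): w = Q − (-7, -2, -2) = (-1, 12, 6), and w × v = (-24, -10, 16).
Distance = |w × v| / |v| = √932 / √33 ≈ 5.3144.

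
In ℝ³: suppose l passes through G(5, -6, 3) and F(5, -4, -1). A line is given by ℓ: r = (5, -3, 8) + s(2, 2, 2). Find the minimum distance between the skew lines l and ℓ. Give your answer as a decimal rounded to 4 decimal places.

A direction vector for l is F − G = (0, 2, -4).
Common perpendicular direction n = (0, 2, -4) × (2, 2, 2) = (12, -8, -4).
With w = (5, -3, 8) − (5, -6, 3) = (0, 3, 5), w · n = -44.
Distance = |w · n| / |n| = |-44| / √224 ≈ 2.9399.

2.9399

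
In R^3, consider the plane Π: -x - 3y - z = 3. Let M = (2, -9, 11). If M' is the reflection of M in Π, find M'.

(4, -3, 13)

λ = (n·M − d)/|n|² = (14 − 3)/11 = 1.
Reflection = M − 2λn = (2, -9, 11) − 2·(-1, -3, -1) = (4, -3, 13).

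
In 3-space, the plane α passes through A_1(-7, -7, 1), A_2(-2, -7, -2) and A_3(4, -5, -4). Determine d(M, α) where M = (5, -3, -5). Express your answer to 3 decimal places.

1.414

A_1A_2 = (5, 0, -3), A_1A_3 = (11, 2, -5); a normal to α is A_1A_2 × A_1A_3 = (6, -8, 10).
Using A_1: α has equation 6x - 8y + 10z = 24.
n·M − d = (6)·(5) + (-8)·(-3) + (10)·(-5) − 24 = -20; |n| = √200.
Distance = |-20| / √200 = 20/√200 ≈ 1.414.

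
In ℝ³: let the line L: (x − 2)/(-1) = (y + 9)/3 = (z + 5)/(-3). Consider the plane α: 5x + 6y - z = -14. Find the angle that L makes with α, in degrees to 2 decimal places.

L has direction (-1, 3, -3) through (2, -9, -5).
sin θ = |n·v| / (|n||v|) = |16| / (√62 · √19) = 0.46617.
θ ≈ 27.79°.

27.79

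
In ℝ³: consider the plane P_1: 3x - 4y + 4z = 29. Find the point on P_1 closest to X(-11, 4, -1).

Foot = X − λn with λ = (n·X − d)/|n|² = (-53 − 29)/41 = -2.
Foot = (-11, 4, -1) − (-2)·(3, -4, 4) = (-5, -4, 7).

(-5, -4, 7)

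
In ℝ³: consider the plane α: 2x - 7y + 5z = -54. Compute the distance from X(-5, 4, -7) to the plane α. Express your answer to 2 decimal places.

n·X − d = (2)·(-5) + (-7)·(4) + (5)·(-7) − (-54) = -19; |n| = √78.
Distance = |-19| / √78 = 19/√78 ≈ 2.15.

2.15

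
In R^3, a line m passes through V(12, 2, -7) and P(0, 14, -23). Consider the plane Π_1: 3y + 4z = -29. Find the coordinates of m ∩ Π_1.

A direction vector for m is P − V = (-12, 12, -16).
Substitute r = (12, 2, -7) + t(-12, 12, -16) into the plane: -22 + (-28)t = -29, so t = 1/4.
Intersection: (12, 2, -7) + (1/4)·(-12, 12, -16) = (9, 5, -11).

(9, 5, -11)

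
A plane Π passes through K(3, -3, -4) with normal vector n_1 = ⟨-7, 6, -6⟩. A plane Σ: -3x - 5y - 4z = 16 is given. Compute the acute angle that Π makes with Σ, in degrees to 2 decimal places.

Π: n_1·r = n_1·K gives -7x + 6y - 6z = -15.
cos θ = |n₁·n₂| / (|n₁||n₂|) = |15| / (√121 · √50).
θ = arccos(0.19285) ≈ 78.88°.

78.88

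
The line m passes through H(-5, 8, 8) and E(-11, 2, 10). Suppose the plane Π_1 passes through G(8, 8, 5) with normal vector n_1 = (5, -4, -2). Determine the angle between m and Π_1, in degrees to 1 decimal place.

A direction vector for m is E − H = (-6, -6, 2).
Π_1: n_1·r = n_1·G gives 5x - 4y - 2z = -2.
sin θ = |n·v| / (|n||v|) = |-10| / (√45 · √76) = 0.17100.
θ ≈ 9.8°.

9.8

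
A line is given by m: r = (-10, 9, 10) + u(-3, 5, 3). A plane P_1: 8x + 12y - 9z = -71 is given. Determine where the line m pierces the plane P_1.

Substitute r = (-10, 9, 10) + t(-3, 5, 3) into the plane: -62 + 9t = -71, so t = -1.
Intersection: (-10, 9, 10) + (-1)·(-3, 5, 3) = (-7, 4, 7).

(-7, 4, 7)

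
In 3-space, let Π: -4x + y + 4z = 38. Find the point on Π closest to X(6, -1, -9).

Foot = X − λn with λ = (n·X − d)/|n|² = (-61 − 38)/33 = -3.
Foot = (6, -1, -9) − (-3)·(-4, 1, 4) = (-6, 2, 3).

(-6, 2, 3)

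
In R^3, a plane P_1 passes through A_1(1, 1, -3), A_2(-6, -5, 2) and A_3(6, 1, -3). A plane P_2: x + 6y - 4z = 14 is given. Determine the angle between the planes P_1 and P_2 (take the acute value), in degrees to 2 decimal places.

A_1A_2 = (-7, -6, 5), A_1A_3 = (5, 0, 0); a normal to P_1 is A_1A_2 × A_1A_3 = (0, 25, 30).
Using A_1: P_1 has equation 25y + 30z = -65.
cos θ = |n₁·n₂| / (|n₁||n₂|) = |30| / (√1525 · √53).
θ = arccos(0.10552) ≈ 83.94°.

83.94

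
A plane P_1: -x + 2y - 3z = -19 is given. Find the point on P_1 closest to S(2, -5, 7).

(1, -3, 4)

Foot = S − λn with λ = (n·S − d)/|n|² = (-33 − (-19))/14 = -1.
Foot = (2, -5, 7) − (-1)·(-1, 2, -3) = (1, -3, 4).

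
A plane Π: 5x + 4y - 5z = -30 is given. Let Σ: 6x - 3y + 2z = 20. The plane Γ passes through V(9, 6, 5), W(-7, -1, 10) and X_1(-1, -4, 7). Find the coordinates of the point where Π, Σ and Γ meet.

(1, 0, 7)

VW = (-16, -7, 5), VX_1 = (-10, -10, 2); a normal to Γ is VW × VX_1 = (36, -18, 90).
Using V: Γ has equation 36x - 18y + 90z = 666.
Solving the 3×3 linear system 5x + 4y - 5z = -30, 6x - 3y + 2z = 20, 36x - 18y + 90z = 666 (e.g. by elimination or Cramer's rule, determinant = -3042) gives (1, 0, 7).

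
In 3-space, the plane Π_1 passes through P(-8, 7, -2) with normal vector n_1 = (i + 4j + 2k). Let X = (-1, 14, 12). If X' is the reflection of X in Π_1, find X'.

Π_1: n_1·r = n_1·P gives x + 4y + 2z = 16.
λ = (n·X − d)/|n|² = (79 − 16)/21 = 3.
Reflection = X − 2λn = (-1, 14, 12) − 6·(1, 4, 2) = (-7, -10, 0).

(-7, -10, 0)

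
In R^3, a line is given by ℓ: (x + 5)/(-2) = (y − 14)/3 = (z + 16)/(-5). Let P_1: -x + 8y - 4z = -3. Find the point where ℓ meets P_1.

(3, 2, 4)

ℓ has direction (-2, 3, -5) through (-5, 14, -16).
Substitute r = (-5, 14, -16) + t(-2, 3, -5) into the plane: 181 + 46t = -3, so t = -4.
Intersection: (-5, 14, -16) + (-4)·(-2, 3, -5) = (3, 2, 4).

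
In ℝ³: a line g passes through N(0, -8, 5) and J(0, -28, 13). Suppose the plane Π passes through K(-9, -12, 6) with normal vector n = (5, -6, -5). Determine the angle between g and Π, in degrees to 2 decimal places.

23.61

A direction vector for g is J − N = (0, -20, 8).
Π: n·r = n·K gives 5x - 6y - 5z = -3.
sin θ = |n·v| / (|n||v|) = |80| / (√86 · √464) = 0.40048.
θ ≈ 23.61°.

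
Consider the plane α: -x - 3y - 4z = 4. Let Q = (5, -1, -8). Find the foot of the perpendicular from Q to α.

Foot = Q − λn with λ = (n·Q − d)/|n|² = (30 − 4)/26 = 1.
Foot = (5, -1, -8) − 1·(-1, -3, -4) = (6, 2, -4).

(6, 2, -4)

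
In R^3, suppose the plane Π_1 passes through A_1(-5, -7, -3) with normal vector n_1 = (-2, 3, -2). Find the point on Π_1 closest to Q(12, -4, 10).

Π_1: n_1·r = n_1·A_1 gives -2x + 3y - 2z = -5.
Foot = Q − λn with λ = (n·Q − d)/|n|² = (-56 − (-5))/17 = -3.
Foot = (12, -4, 10) − (-3)·(-2, 3, -2) = (6, 5, 4).

(6, 5, 4)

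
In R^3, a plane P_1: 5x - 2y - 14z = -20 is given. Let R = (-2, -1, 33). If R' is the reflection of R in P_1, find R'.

λ = (n·R − d)/|n|² = (-470 − (-20))/225 = -2.
Reflection = R − 2λn = (-2, -1, 33) − (-4)·(5, -2, -14) = (18, -9, -23).

(18, -9, -23)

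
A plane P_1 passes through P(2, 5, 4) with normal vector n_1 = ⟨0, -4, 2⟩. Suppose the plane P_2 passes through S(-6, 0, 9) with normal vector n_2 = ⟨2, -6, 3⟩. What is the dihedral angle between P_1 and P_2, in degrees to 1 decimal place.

16.6

P_1: n_1·r = n_1·P gives -4y + 2z = -12.
P_2: n_2·r = n_2·S gives 2x - 6y + 3z = 15.
cos θ = |n₁·n₂| / (|n₁||n₂|) = |30| / (√20 · √49).
θ = arccos(0.95831) ≈ 16.6°.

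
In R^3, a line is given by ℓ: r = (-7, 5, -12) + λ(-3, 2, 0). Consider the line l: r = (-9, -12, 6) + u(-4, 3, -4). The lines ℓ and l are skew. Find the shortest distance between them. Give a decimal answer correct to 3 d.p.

13.973

Common perpendicular direction n = (-3, 2, 0) × (-4, 3, -4) = (-8, -12, -1).
With w = (-9, -12, 6) − (-7, 5, -12) = (-2, -17, 18), w · n = 202.
Distance = |w · n| / |n| = |202| / √209 ≈ 13.973.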